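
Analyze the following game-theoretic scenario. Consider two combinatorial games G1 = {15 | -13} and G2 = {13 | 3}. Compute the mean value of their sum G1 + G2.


G1 = {15 | -13}, G2 = {13 | 3}
Each is a switch {a | b} with numbers a > b; its mean value is (a + b)/2, and mean value is additive over game sums: m(G1 + G2) = m(G1) + m(G2).
Mean of G1 = (15 + (-13))/2 = 2/2 = 1
Mean of G2 = (13 + (3))/2 = 16/2 = 8
Mean of G1 + G2 = 1 + 8 = 9

9


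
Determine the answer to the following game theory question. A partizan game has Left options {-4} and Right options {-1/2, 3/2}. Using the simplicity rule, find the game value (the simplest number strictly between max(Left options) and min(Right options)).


Left options: {-4}, max = -4
Right options: {-1/2, 3/2}, min = -1/2
All options are numbers and max(Left) < min(Right), so by the simplicity theorem the value is the simplest (earliest-born) number strictly between -4 and -1/2.
Integers -3 through -1 all lie strictly between -4 and -1/2.
Among integers, the simplest (lowest birthday = smallest |n|; 0 is born on day 0, +-n on day n) is -1.
No non-integer in the interval can be simpler: if x is a non-integer in the interval, then floor(x) or ceil(x) also lies in the interval (the interval contains an integer), and both are proper prefixes of x's sign expansion, i.e. born earlier. So the game value is -1.
Game value = -1

-1


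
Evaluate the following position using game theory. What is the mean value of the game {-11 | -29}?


Game = {-11 | -29}, a switch {a | b} with numbers a > b.
Its thermograph has left wall a - t and right wall b + t, which meet at t = (a - b)/2, where both equal (a + b)/2. So the mast (mean value) is at (a + b)/2.
Mean = (-11 + (-29))/2 = -40/2 = -20

-20


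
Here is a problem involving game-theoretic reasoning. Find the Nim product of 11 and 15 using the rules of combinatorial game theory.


Nim multiplication is bilinear over XOR: (u XOR v) * w = (u*w) XOR (v*w).
So we split each operand into its bit components and XOR the pairwise Nim products.
11 = 1 + 2 + 8 (as XOR of powers of 2).
15 = 1 + 2 + 4 + 8 (as XOR of powers of 2).
Using the standard Nim-product table on single bits:
  2*2 = 3,   2*4 = 8,   2*8 = 12,
  4*4 = 6,   4*8 = 11,  8*8 = 13,
and  1*x = x (identity), k*l = l*k (commutative).
Pairwise Nim products:
  1 * 1 = 1
  1 * 2 = 2
  1 * 4 = 4
  1 * 8 = 8
  2 * 1 = 2
  2 * 2 = 3
  2 * 4 = 8
  2 * 8 = 12
  8 * 1 = 8
  8 * 2 = 12
  8 * 4 = 11
  8 * 8 = 13
XOR them: 1 XOR 2 XOR 4 XOR 8 XOR 2 XOR 3 XOR 8 XOR 12 XOR 8 XOR 12 XOR 11 XOR 13 = 8.
Result: 11 * 15 = 8 (in Nim).

8


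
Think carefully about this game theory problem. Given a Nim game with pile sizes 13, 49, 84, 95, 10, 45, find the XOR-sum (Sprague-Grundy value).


We need the XOR (exclusive or) of all pile sizes.
After XOR-ing pile 1 (size 13): 0 XOR 13 = 13
After XOR-ing pile 2 (size 49): 13 XOR 49 = 60
After XOR-ing pile 3 (size 84): 60 XOR 84 = 104
After XOR-ing pile 4 (size 95): 104 XOR 95 = 55
After XOR-ing pile 5 (size 10): 55 XOR 10 = 61
After XOR-ing pile 6 (size 45): 61 XOR 45 = 16
The Nim-value of this position is 16.

16


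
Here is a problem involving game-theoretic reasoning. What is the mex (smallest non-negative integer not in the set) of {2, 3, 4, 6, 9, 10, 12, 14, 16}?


Set = {2, 3, 4, 6, 9, 10, 12, 14, 16}
0 is NOT in the set. This is the mex.
mex = 0

0


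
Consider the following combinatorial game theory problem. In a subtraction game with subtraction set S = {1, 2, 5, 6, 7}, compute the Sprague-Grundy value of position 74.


The subtraction set is S = {1, 2, 5, 6, 7}.
G(k) = mex{ G(k - s) : s in S, s <= k }. We compute iteratively: G(0) = 0.
G(1) = mex({0}) = 1
G(2) = mex({0, 1}) = 2
G(3) = mex({1, 2}) = 0
G(4) = mex({0, 2}) = 1
G(5) = mex({0, 1}) = 2
G(6) = mex({0, 1, 2}) = 3
G(7) = mex({0, 1, 2, 3}) = 4
G(8) = mex({0, 1, 2, 3, 4}) = 5
G(9) = mex({0, 1, 2, 4, 5}) = 3
G(10) = mex({0, 1, 2, 3, 5}) = 4
G(11) = mex({1, 2, 3, 4}) = 0
G(12) = mex({0, 2, 3, 4}) = 1
G(13) = mex({0, 1, 3, 4, 5}) = 2
G(14) = mex({1, 2, 3, 4, 5}) = 0
G(15) = mex({0, 2, 3, 4, 5}) = 1
G(16) = mex({0, 1, 3, 4}) = 2
G(17) = mex({0, 1, 2, 4}) = 3
Observe that G(11)..G(17) = 0, 1, 2, 0, 1, 2, 3 repeats G(0)..G(6) = 0, 1, 2, 0, 1, 2, 3.
For k >= max(S) = 7, G(k) is determined by the previous 7 values G(k-7)..G(k-1); a window of 7 consecutive values has recurred shifted by 11, so by induction G(k + 11) = G(k) for all k >= 0: the sequence is periodic from the start with period 11.
One period: G(0..10) = 0, 1, 2, 0, 1, 2, 3, 4, 5, 3, 4.
74 mod 11 = 8, so G(74) = G(8) = 5.

5


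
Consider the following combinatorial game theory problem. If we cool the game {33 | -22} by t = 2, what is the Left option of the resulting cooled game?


Original game: {33 | -22} (a switch {a | b} with a > b).
Cooling by t (for t below the temperature (a - b)/2 = 55/2) taxes each move by t: {a | b} cooled by t is {a - t | b + t}.
Cooling amount: t = 2
Cooled Left option: 33 - 2 = 31
Cooled Right option: -22 + 2 = -20
Cooled game: {31 | -20}
Left option = 31

31


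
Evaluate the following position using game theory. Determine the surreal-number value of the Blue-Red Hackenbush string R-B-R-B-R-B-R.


Edges (from ground): R-B-R-B-R-B-R
By Berlekamp's sign-expansion rule, a Blue-Red Hackenbush stalk has the value of the surreal number whose sign sequence is the edge sequence with B -> + and R -> -.
Sign sequence: -+-+-+-
Trace the sign expansion in the surreal number tree, starting from 0:
Edge 1: R (sign -) -> bounds (-inf, 0), value = -1
Edge 2: B (sign +) -> bounds (-1, 0), value = -1/2
Edge 3: R (sign -) -> bounds (-1, -1/2), value = -3/4
Edge 4: B (sign +) -> bounds (-3/4, -1/2), value = -5/8
Edge 5: R (sign -) -> bounds (-3/4, -5/8), value = -11/16
Edge 6: B (sign +) -> bounds (-11/16, -5/8), value = -21/32
Edge 7: R (sign -) -> bounds (-11/16, -21/32), value = -43/64
Game value = -43/64

-43/64


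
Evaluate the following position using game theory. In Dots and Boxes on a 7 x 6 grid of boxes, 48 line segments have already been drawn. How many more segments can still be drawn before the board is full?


Grid: 7 x 6 boxes, i.e. 8 rows and 7 columns of dots.
Horizontal edges: (rows + 1) * cols = 8 * 6 = 48
Vertical edges: rows * (cols + 1) = 7 * 7 = 49
Total edges: 48 + 49 = 97
Edges drawn: 48
Remaining: 97 - 48 = 49

49


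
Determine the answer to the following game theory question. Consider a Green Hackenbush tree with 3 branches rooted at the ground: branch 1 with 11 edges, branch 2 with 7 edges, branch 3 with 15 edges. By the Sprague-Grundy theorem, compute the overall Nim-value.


The tree has 3 branches from the ground vertex.
In Green Hackenbush, the Nim-value of a simple path of length k is k.
Branch 1: length 11, Nim-value = 11
Branch 2: length 7, Nim-value = 7
Branch 3: length 15, Nim-value = 15
Total Nim-value = XOR of all branch values:
0 XOR 11 = 11
11 XOR 7 = 12
12 XOR 15 = 3
Nim-value of the tree = 3

3


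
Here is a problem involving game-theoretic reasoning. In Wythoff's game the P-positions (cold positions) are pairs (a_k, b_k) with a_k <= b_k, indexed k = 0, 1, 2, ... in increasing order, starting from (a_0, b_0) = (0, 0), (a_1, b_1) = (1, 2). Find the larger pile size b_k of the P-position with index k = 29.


By Wythoff's theorem, a_k = floor(k * phi) and b_k = floor(k * phi^2) = a_k + k, where phi = (1 + sqrt(5))/2 is the golden ratio.
phi = (1 + sqrt(5))/2 = 1.618034
phi^2 = phi + 1 = 2.618034
k = 29
k * phi^2 = 29 * 2.618034 = 75.922986
b_29 = floor(k * phi^2) = 75 (check: a_29 + k = 46 + 29 = 75)

75


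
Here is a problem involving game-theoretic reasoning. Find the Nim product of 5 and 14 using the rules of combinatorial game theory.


Nim multiplication is bilinear over XOR: (u XOR v) * w = (u*w) XOR (v*w).
So we split each operand into its bit components and XOR the pairwise Nim products.
5 = 1 + 4 (as XOR of powers of 2).
14 = 2 + 4 + 8 (as XOR of powers of 2).
Using the standard Nim-product table on single bits:
  2*2 = 3,   2*4 = 8,   2*8 = 12,
  4*4 = 6,   4*8 = 11,  8*8 = 13,
and  1*x = x (identity), k*l = l*k (commutative).
Pairwise Nim products:
  1 * 2 = 2
  1 * 4 = 4
  1 * 8 = 8
  4 * 2 = 8
  4 * 4 = 6
  4 * 8 = 11
XOR them: 2 XOR 4 XOR 8 XOR 8 XOR 6 XOR 11 = 11.
Result: 5 * 14 = 11 (in Nim).

11


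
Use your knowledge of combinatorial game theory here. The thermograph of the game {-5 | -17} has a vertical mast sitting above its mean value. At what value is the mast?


Game = {-5 | -17}, a switch {a | b} with numbers a > b.
Its thermograph has left wall a - t and right wall b + t, which meet at t = (a - b)/2, where both equal (a + b)/2. So the mast (mean value) is at (a + b)/2.
Mean = (-5 + (-17))/2 = -22/2 = -11

-11


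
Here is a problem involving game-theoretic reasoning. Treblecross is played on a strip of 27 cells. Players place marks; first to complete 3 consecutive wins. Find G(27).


Treblecross: place X on empty cells; 3-in-a-row wins.
Playing within two cells of an existing X lets the opponent win at once, so sensible play treats the cells i-2..i+2 around each X as dead. The player left with no safe cell loses, so this is a normal-play take-away game on strips of safe cells.
Placing X at cell i (0-indexed) of a strip of k safe cells leaves independent strips of sizes max(0, i-2) and max(0, k-i-3). Hence G(k) = mex{ G(max(0,i-2)) XOR G(max(0,k-i-3)) : 0 <= i < k }, with G(0) = 0.
G(1): splits (0,0):0^0=0 -> mex({0}) = 1
G(2): splits (0,0):0^0=0 -> mex({0}) = 1
G(3): splits (0,0):0^0=0 -> mex({0}) = 1
G(4): splits (0,1):0^1=1 (0,0):0^0=0 -> mex({0, 1}) = 2
G(5): splits (0,2):0^1=1 (0,1):0^1=1 (0,0):0^0=0 -> mex({0, 1}) = 2
G(6) = mex({1}) = 0
G(7) = mex({0, 1, 2}) = 3
G(8) = mex({0, 1, 2}) = 3
G(9) = mex({0, 2}) = 1
G(10) = mex({0, 2, 3}) = 1
G(11) = mex({0, 3}) = 1
G(12) = mex({1, 3}) = 0
G(13) = mex({0, 1, 2, 3}) = 4
G(14) = mex({0, 1, 2}) = 3
G(15) = mex({0, 1, 2}) = 3
G(16) = mex({0, 1, 2, 4}) = 3
G(17) = mex({0, 1, 3, 4}) = 2
G(18) = mex({0, 1, 3, 4}) = 2
G(19) = mex({0, 1, 3, 5}) = 2
G(20) = mex({0, 1, 2, 3, 5}) = 4
G(21) = mex({0, 1, 2, 3, 5}) = 4
G(22) = mex({1, 2, 6}) = 0
G(23) = mex({0, 1, 2, 3, 4, 6}) = 5
G(24) = mex({0, 1, 2, 3, 4}) = 5
G(25) = mex({0, 1, 3, 4, 7}) = 2
G(26) = mex({0, 1, 3, 4, 5, 7}) = 2
G(27) = mex({0, 1, 3, 5}) = 2
Therefore G(27) = 2.

2


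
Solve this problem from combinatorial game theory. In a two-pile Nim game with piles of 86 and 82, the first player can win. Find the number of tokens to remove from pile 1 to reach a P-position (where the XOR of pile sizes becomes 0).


Piles: 86 and 82
Current XOR: 86 XOR 82 = 4 (non-zero, so this is an N-position).
To make the XOR zero, we need to find a move that balances the piles.
For pile 1 (size 86): target = 86 XOR 4 = 82
We reduce pile 1 from 86 to 82.
Tokens removed: 86 - 82 = 4
Verification: 82 XOR 82 = 0

4


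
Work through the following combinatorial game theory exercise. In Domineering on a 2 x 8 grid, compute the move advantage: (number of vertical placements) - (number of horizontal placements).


Board is 2 x 8 (rows x cols).
Left (vertical) placements: (rows-1) * cols = 1 * 8 = 8
Right (horizontal) placements: rows * (cols-1) = 2 * 7 = 14
Advantage = Left - Right = 8 - 14 = -6

-6


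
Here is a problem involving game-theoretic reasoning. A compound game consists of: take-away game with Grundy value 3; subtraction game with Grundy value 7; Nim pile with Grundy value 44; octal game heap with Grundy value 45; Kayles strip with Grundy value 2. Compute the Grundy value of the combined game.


By the Sprague-Grundy theorem, the Grundy value of a sum of games is the XOR of individual Grundy values.
take-away game: Grundy value = 3. Running XOR: 0 XOR 3 = 3
subtraction game: Grundy value = 7. Running XOR: 3 XOR 7 = 4
Nim pile: Grundy value = 44. Running XOR: 4 XOR 44 = 40
octal game heap: Grundy value = 45. Running XOR: 40 XOR 45 = 5
Kayles strip: Grundy value = 2. Running XOR: 5 XOR 2 = 7
The combined Grundy value is 7.

7


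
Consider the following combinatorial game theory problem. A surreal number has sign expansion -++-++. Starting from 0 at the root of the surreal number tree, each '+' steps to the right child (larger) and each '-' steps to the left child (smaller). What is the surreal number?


Sign expansion: -++-++
Rule: track bounds (lo, hi), initially (-inf, +inf). On '+', the current value becomes lo and we move to the simplest number in (value, hi): value + 1 if hi = +inf, otherwise the midpoint (value + hi)/2. On '-', the current value becomes hi and we move to value - 1 if lo = -inf, otherwise the midpoint (lo + value)/2.
Start at 0.
Step 1: sign = -, move left. Bounds: (-inf, 0). Value = -1
Step 2: sign = +, move right. Bounds: (-1, 0). Value = -1/2
Step 3: sign = +, move right. Bounds: (-1/2, 0). Value = -1/4
Step 4: sign = -, move left. Bounds: (-1/2, -1/4). Value = -3/8
Step 5: sign = +, move right. Bounds: (-3/8, -1/4). Value = -5/16
Step 6: sign = +, move right. Bounds: (-5/16, -1/4). Value = -9/32
The surreal number with sign expansion -++-++ is -9/32.

-9/32


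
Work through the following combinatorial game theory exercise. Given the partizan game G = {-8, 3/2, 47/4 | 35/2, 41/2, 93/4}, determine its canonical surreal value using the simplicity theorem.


Left options: {-8, 3/2, 47/4}, max = 47/4
Right options: {35/2, 41/2, 93/4}, min = 35/2
All options are numbers and max(Left) < min(Right), so by the simplicity theorem the value is the simplest (earliest-born) number strictly between 47/4 and 35/2.
Integers 12 through 17 all lie strictly between 47/4 and 35/2.
Among integers, the simplest (lowest birthday = smallest |n|; 0 is born on day 0, +-n on day n) is 12.
No non-integer in the interval can be simpler: if x is a non-integer in the interval, then floor(x) or ceil(x) also lies in the interval (the interval contains an integer), and both are proper prefixes of x's sign expansion, i.e. born earlier. So the game value is 12.
Game value = 12

12


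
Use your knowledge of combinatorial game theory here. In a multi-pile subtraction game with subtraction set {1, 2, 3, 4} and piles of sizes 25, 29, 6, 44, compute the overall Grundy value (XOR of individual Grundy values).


Subtraction set: {1, 2, 3, 4}
For this subtraction set, G(n) = n mod 5 (period = max + 1 = 5).
Pile 1 (size 25): G(25) = 25 mod 5 = 0
Pile 2 (size 29): G(29) = 29 mod 5 = 4
Pile 3 (size 6): G(6) = 6 mod 5 = 1
Pile 4 (size 44): G(44) = 44 mod 5 = 4
Total Grundy value = XOR of all: 0 XOR 4 XOR 1 XOR 4 = 1

1


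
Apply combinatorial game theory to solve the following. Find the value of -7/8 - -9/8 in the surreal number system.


x = -7/8, y = -9/8
Converting to common denominator: 8
x = -7/8, y = -9/8
x - y = -7/8 - -9/8 = 1/4

1/4


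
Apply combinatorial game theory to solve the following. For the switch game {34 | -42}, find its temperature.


The game is {34 | -42}, a switch {a | b} with numbers a > b.
Cooling {a | b} by t gives {a - t | b + t}, which stops being hot when a - t = b + t, i.e. at t = (a - b)/2. So the temperature of a switch is (a - b)/2.
Temperature = (Left option - Right option) / 2
= (34 - (-42)) / 2
= 76 / 2
= 38

38


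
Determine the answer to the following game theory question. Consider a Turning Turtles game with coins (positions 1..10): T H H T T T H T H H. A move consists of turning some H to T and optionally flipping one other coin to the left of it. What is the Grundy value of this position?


Coins: T H H T T T H T H H
Key fact: a single head at position k behaves exactly like a Nim heap of size k (turning it to T and optionally flipping a coin at j < k corresponds to moving the heap from k to j, or to 0), and heads combine as a disjunctive sum (two heads at the same place would cancel, matching j XOR j = 0). So the Nim-value is the XOR of the 1-indexed positions of the heads.
Face-up positions (1-indexed): [2, 3, 7, 9, 10]
XOR 0 with 2: 0 XOR 2 = 2
XOR 2 with 3: 2 XOR 3 = 1
XOR 1 with 7: 1 XOR 7 = 6
XOR 6 with 9: 6 XOR 9 = 15
XOR 15 with 10: 15 XOR 10 = 5
Nim-value = 5

5


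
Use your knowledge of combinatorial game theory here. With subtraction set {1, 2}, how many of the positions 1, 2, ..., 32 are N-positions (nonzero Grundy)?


Subtraction set S = {1, 2}, so G(n) = n mod 3.
G(n) = 0 when n is a multiple of 3.
Multiples of 3 in [1, 32]: 10
N-positions (nonzero Grundy) = 32 - 10 = 22

22


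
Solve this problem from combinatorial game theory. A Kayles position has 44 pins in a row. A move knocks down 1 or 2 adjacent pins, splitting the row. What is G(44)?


Kayles: a move removes 1 or 2 adjacent pins from a contiguous row.
Removing pins from a row of k leaves two independent rows (a, b) with a + b = k - 1 (one pin) or a + b = k - 2 (two pins); an end removal gives a = 0.
By Sprague-Grundy, G(k) = mex{ G(a) XOR G(b) } over all these splits. G(0) = 0.
G(1): splits (0,0):0^0=0 -> mex({0}) = 1
G(2): splits (0,1):0^1=1 (0,0):0^0=0 -> mex({0, 1}) = 2
G(3): splits (0,2):0^2=2 (1,1):1^1=0 (0,1):0^1=1 -> mex({0, 1, 2}) = 3
G(4): splits (0,3):0^3=3 (1,2):1^2=3 (0,2):0^2=2 (1,1):1^1=0 -> mex({0, 2, 3}) = 1
G(5): splits (0,4):0^1=1 (1,3):1^3=2 (2,2):2^2=0 (0,3):0^3=3 (1,2):1^2=3 -> mex({0, 1, 2, 3}) = 4
G(6) = mex({0, 1, 2, 4}) = 3
G(7) = mex({0, 1, 3, 4, 5}) = 2
G(8) = mex({0, 2, 3, 5, 6}) = 1
G(9) = mex({0, 1, 2, 3, 6, 7}) = 4
G(10) = mex({0, 1, 3, 4, 5, 7}) = 2
G(11) = mex({0, 1, 2, 3, 4, 5}) = 6
G(12) = mex({0, 1, 2, 3, 5, 6, 7}) = 4
G(13) = mex({0, 2, 3, 4, 6, 7}) = 1
G(14) = mex({0, 1, 4, 5, 6, 7}) = 2
G(15) = mex({0, 1, 2, 3, 4, 5, 6}) = 7
G(16) = mex({0, 2, 3, 5, 6, 7}) = 1
G(17) = mex({0, 1, 2, 3, 5, 6, 7}) = 4
G(18) = mex({0, 1, 2, 4, 5, 6}) = 3
G(19) = mex({0, 1, 3, 4, 5, 7}) = 2
G(20) = mex({0, 2, 3, 4, 5, 6, 7}) = 1
G(21) = mex({0, 1, 2, 3, 5, 6, 7}) = 4
G(22) = mex({0, 1, 2, 3, 4, 5, 7}) = 6
G(23) = mex({0, 1, 2, 3, 4, 5, 6}) = 7
G(24) = mex({0, 1, 2, 3, 5, 6, 7}) = 4
G(25) = mex({0, 2, 3, 4, 6, 7}) = 1
G(26) = mex({0, 1, 3, 4, 5, 6, 7}) = 2
G(27) = mex({0, 1, 2, 3, 4, 5, 6, 7}) = 8
G(28) = mex({0, 1, 2, 3, 4, 6, 7, 8}) = 5
G(29) = mex({0, 1, 2, 3, 5, 6, 7, 8, 9}) = 4
G(30) = mex({0, 1, 2, 3, 4, 5, 6, 9, 10}) = 7
G(31) = mex({0, 1, 3, 4, 5, 7, 10, 11}) = 2
G(32) = mex({0, 2, 3, 4, 5, 6, 7, 9, 11}) = 1
G(33) = mex({0, 1, 2, 3, 4, 5, 6, 7, 9, 12}) = 8
G(34) = mex({0, 1, 2, 3, 4, 5, 7, 8, 11, 12}) = 6
G(35) = mex({0, 1, 2, 3, 4, 5, 6, 8, 9, 10, 11}) = 7
G(36) = mex({0, 1, 2, 3, 5, 6, 7, 9, 10}) = 4
G(37) = mex({0, 2, 3, 4, 6, 7, 9, 10, 11, 12}) = 1
G(38) = mex({0, 1, 3, 4, 5, 6, 7, 9, 10, 11, 12}) = 2
G(39) = mex({0, 1, 2, 4, 5, 6, 7, 9, 10, 12, 14}) = 3
G(40) = mex({0, 2, 3, 4, 6, 7, 11, 12, 14}) = 1
G(41) = mex({0, 1, 2, 3, 5, 6, 7, 9, 10, 11, 12}) = 4
G(42) = mex({0, 1, 2, 3, 4, 5, 6, 9, 10}) = 7
G(43) = mex({0, 1, 3, 4, 5, 7, 9, 10, 12, 15}) = 2
G(44) = mex({0, 2, 3, 4, 5, 6, 7, 9, 10, 12, 15}) = 1
Therefore G(44) = 1.

1


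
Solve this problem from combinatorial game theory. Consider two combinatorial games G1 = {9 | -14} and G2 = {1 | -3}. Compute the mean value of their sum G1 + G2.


G1 = {9 | -14}, G2 = {1 | -3}
Each is a switch {a | b} with numbers a > b; its mean value is (a + b)/2, and mean value is additive over game sums: m(G1 + G2) = m(G1) + m(G2).
Mean of G1 = (9 + (-14))/2 = -5/2 = -5/2
Mean of G2 = (1 + (-3))/2 = -2/2 = -1
Mean of G1 + G2 = -5/2 + -1 = -7/2

-7/2


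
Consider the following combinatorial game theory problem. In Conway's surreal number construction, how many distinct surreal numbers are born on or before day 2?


Day 0: {|} = 0 is born. Count = 1.
Day n: the number of surreal numbers born by day n is 2^(n+1) - 1.
By day 0: 2^1 - 1 = 1
By day 1: 2^2 - 1 = 3
By day 2: 2^3 - 1 = 7
By day 2: 7 surreal numbers.

7


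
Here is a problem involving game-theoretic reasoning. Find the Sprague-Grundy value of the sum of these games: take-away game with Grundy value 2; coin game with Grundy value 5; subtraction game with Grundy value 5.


By the Sprague-Grundy theorem, the Grundy value of a sum of games is the XOR of individual Grundy values.
take-away game: Grundy value = 2. Running XOR: 0 XOR 2 = 2
coin game: Grundy value = 5. Running XOR: 2 XOR 5 = 7
subtraction game: Grundy value = 5. Running XOR: 7 XOR 5 = 2
The combined Grundy value is 2.

2


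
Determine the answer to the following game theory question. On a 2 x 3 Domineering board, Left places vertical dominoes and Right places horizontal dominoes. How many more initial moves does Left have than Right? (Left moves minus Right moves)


Board is 2 x 3 (rows x cols).
Left (vertical) placements: (rows-1) * cols = 1 * 3 = 3
Right (horizontal) placements: rows * (cols-1) = 2 * 2 = 4
Advantage = Left - Right = 3 - 4 = -1

-1


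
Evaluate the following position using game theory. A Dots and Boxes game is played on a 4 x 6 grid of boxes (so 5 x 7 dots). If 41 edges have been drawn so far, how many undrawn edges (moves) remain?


Grid: 4 x 6 boxes, i.e. 5 rows and 7 columns of dots.
Horizontal edges: (rows + 1) * cols = 5 * 6 = 30
Vertical edges: rows * (cols + 1) = 4 * 7 = 28
Total edges: 30 + 28 = 58
Edges drawn: 41
Remaining: 58 - 41 = 17

17


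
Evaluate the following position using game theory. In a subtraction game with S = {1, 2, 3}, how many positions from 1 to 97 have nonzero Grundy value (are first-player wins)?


Subtraction set S = {1, 2, 3}, so G(n) = n mod 4.
G(n) = 0 when n is a multiple of 4.
Multiples of 4 in [1, 97]: 24
N-positions (nonzero Grundy) = 97 - 24 = 73

73


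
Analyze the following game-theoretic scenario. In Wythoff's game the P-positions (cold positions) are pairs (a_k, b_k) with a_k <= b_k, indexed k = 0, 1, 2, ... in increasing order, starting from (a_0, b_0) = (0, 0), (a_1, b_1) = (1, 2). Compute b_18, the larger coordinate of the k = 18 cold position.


By Wythoff's theorem, a_k = floor(k * phi) and b_k = floor(k * phi^2) = a_k + k, where phi = (1 + sqrt(5))/2 is the golden ratio.
phi = (1 + sqrt(5))/2 = 1.618034
phi^2 = phi + 1 = 2.618034
k = 18
k * phi^2 = 18 * 2.618034 = 47.124612
b_18 = floor(k * phi^2) = 47 (check: a_18 + k = 29 + 18 = 47)

47


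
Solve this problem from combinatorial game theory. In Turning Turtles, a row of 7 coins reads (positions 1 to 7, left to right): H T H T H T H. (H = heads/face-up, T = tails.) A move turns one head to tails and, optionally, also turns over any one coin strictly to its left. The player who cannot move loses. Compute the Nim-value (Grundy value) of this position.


Coins: H T H T H T H
Key fact: a single head at position k behaves exactly like a Nim heap of size k (turning it to T and optionally flipping a coin at j < k corresponds to moving the heap from k to j, or to 0), and heads combine as a disjunctive sum (two heads at the same place would cancel, matching j XOR j = 0). So the Nim-value is the XOR of the 1-indexed positions of the heads.
Face-up positions (1-indexed): [1, 3, 5, 7]
XOR 0 with 1: 0 XOR 1 = 1
XOR 1 with 3: 1 XOR 3 = 2
XOR 2 with 5: 2 XOR 5 = 7
XOR 7 with 7: 7 XOR 7 = 0
Nim-value = 0

0


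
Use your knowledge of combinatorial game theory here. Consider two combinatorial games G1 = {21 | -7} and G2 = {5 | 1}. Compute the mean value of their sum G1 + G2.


G1 = {21 | -7}, G2 = {5 | 1}
Each is a switch {a | b} with numbers a > b; its mean value is (a + b)/2, and mean value is additive over game sums: m(G1 + G2) = m(G1) + m(G2).
Mean of G1 = (21 + (-7))/2 = 14/2 = 7
Mean of G2 = (5 + (1))/2 = 6/2 = 3
Mean of G1 + G2 = 7 + 3 = 10

10


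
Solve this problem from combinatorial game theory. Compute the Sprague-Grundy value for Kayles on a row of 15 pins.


Kayles: a move removes 1 or 2 adjacent pins from a contiguous row.
Removing pins from a row of k leaves two independent rows (a, b) with a + b = k - 1 (one pin) or a + b = k - 2 (two pins); an end removal gives a = 0.
By Sprague-Grundy, G(k) = mex{ G(a) XOR G(b) } over all these splits. G(0) = 0.
G(1): splits (0,0):0^0=0 -> mex({0}) = 1
G(2): splits (0,1):0^1=1 (0,0):0^0=0 -> mex({0, 1}) = 2
G(3): splits (0,2):0^2=2 (1,1):1^1=0 (0,1):0^1=1 -> mex({0, 1, 2}) = 3
G(4): splits (0,3):0^3=3 (1,2):1^2=3 (0,2):0^2=2 (1,1):1^1=0 -> mex({0, 2, 3}) = 1
G(5): splits (0,4):0^1=1 (1,3):1^3=2 (2,2):2^2=0 (0,3):0^3=3 (1,2):1^2=3 -> mex({0, 1, 2, 3}) = 4
G(6) = mex({0, 1, 2, 4}) = 3
G(7) = mex({0, 1, 3, 4, 5}) = 2
G(8) = mex({0, 2, 3, 5, 6}) = 1
G(9) = mex({0, 1, 2, 3, 6, 7}) = 4
G(10) = mex({0, 1, 3, 4, 5, 7}) = 2
G(11) = mex({0, 1, 2, 3, 4, 5}) = 6
G(12) = mex({0, 1, 2, 3, 5, 6, 7}) = 4
G(13) = mex({0, 2, 3, 4, 6, 7}) = 1
G(14) = mex({0, 1, 4, 5, 6, 7}) = 2
G(15) = mex({0, 1, 2, 3, 4, 5, 6}) = 7
Therefore G(15) = 7.

7


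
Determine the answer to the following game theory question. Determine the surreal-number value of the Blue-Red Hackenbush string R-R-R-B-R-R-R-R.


Edges (from ground): R-R-R-B-R-R-R-R
By Berlekamp's sign-expansion rule, a Blue-Red Hackenbush stalk has the value of the surreal number whose sign sequence is the edge sequence with B -> + and R -> -.
Sign sequence: ---+----
Trace the sign expansion in the surreal number tree, starting from 0:
Edge 1: R (sign -) -> bounds (-inf, 0), value = -1
Edge 2: R (sign -) -> bounds (-inf, -1), value = -2
Edge 3: R (sign -) -> bounds (-inf, -2), value = -3
Edge 4: B (sign +) -> bounds (-3, -2), value = -5/2
Edge 5: R (sign -) -> bounds (-3, -5/2), value = -11/4
Edge 6: R (sign -) -> bounds (-3, -11/4), value = -23/8
Edge 7: R (sign -) -> bounds (-3, -23/8), value = -47/16
Edge 8: R (sign -) -> bounds (-3, -47/16), value = -95/32
Game value = -95/32

-95/32


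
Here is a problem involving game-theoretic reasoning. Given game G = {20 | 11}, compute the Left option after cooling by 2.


Original game: {20 | 11} (a switch {a | b} with a > b).
Cooling by t (for t below the temperature (a - b)/2 = 9/2) taxes each move by t: {a | b} cooled by t is {a - t | b + t}.
Cooling amount: t = 2
Cooled Left option: 20 - 2 = 18
Cooled Right option: 11 + 2 = 13
Cooled game: {18 | 13}
Left option = 18

18


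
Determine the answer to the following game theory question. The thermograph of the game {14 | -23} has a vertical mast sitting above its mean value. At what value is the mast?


Game = {14 | -23}, a switch {a | b} with numbers a > b.
Its thermograph has left wall a - t and right wall b + t, which meet at t = (a - b)/2, where both equal (a + b)/2. So the mast (mean value) is at (a + b)/2.
Mean = (14 + (-23))/2 = -9/2 = -9/2

-9/2


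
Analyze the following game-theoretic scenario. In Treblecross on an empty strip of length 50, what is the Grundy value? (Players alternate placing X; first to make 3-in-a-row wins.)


Treblecross: place X on empty cells; 3-in-a-row wins.
Playing within two cells of an existing X lets the opponent win at once, so sensible play treats the cells i-2..i+2 around each X as dead. The player left with no safe cell loses, so this is a normal-play take-away game on strips of safe cells.
Placing X at cell i (0-indexed) of a strip of k safe cells leaves independent strips of sizes max(0, i-2) and max(0, k-i-3). Hence G(k) = mex{ G(max(0,i-2)) XOR G(max(0,k-i-3)) : 0 <= i < k }, with G(0) = 0.
G(1): splits (0,0):0^0=0 -> mex({0}) = 1
G(2): splits (0,0):0^0=0 -> mex({0}) = 1
G(3): splits (0,0):0^0=0 -> mex({0}) = 1
G(4): splits (0,1):0^1=1 (0,0):0^0=0 -> mex({0, 1}) = 2
G(5): splits (0,2):0^1=1 (0,1):0^1=1 (0,0):0^0=0 -> mex({0, 1}) = 2
G(6) = mex({1}) = 0
G(7) = mex({0, 1, 2}) = 3
G(8) = mex({0, 1, 2}) = 3
G(9) = mex({0, 2}) = 1
G(10) = mex({0, 2, 3}) = 1
G(11) = mex({0, 3}) = 1
G(12) = mex({1, 3}) = 0
G(13) = mex({0, 1, 2, 3}) = 4
G(14) = mex({0, 1, 2}) = 3
G(15) = mex({0, 1, 2}) = 3
G(16) = mex({0, 1, 2, 4}) = 3
G(17) = mex({0, 1, 3, 4}) = 2
G(18) = mex({0, 1, 3, 4}) = 2
G(19) = mex({0, 1, 3, 5}) = 2
G(20) = mex({0, 1, 2, 3, 5}) = 4
G(21) = mex({0, 1, 2, 3, 5}) = 4
G(22) = mex({1, 2, 6}) = 0
G(23) = mex({0, 1, 2, 3, 4, 6}) = 5
G(24) = mex({0, 1, 2, 3, 4}) = 5
G(25) = mex({0, 1, 3, 4, 7}) = 2
G(26) = mex({0, 1, 3, 4, 5, 7}) = 2
G(27) = mex({0, 1, 3, 5}) = 2
G(28) = mex({0, 1, 2, 5}) = 3
G(29) = mex({0, 1, 2, 4, 5, 6}) = 3
G(30) = mex({1, 2, 4, 6}) = 0
G(31) = mex({0, 1, 2, 3, 4, 6}) = 5
G(32) = mex({1, 2, 3, 4, 7}) = 0
G(33) = mex({0, 3, 7}) = 1
G(34) = mex({0, 2, 3, 5, 7}) = 1
G(35) = mex({0, 2, 3, 5, 6}) = 1
G(36) = mex({0, 1, 2, 5, 6}) = 3
G(37) = mex({0, 1, 2, 4, 5, 6}) = 3
G(38) = mex({0, 1, 2, 4}) = 3
G(39) = mex({0, 1, 2, 3, 4, 7}) = 5
G(40) = mex({0, 1, 2, 3, 4, 5, 7}) = 6
G(41) = mex({0, 1, 2, 3, 5, 7}) = 4
G(42) = mex({0, 1, 2, 3, 5, 6, 7}) = 4
G(43) = mex({0, 2, 3, 5, 6}) = 1
G(44) = mex({1, 2, 3, 4, 5, 6}) = 0
G(45) = mex({0, 1, 2, 3, 4, 6, 7}) = 5
G(46) = mex({0, 1, 2, 3, 4, 7}) = 5
G(47) = mex({0, 1, 2, 3, 4, 5, 7}) = 6
G(48) = mex({0, 1, 2, 3, 4, 5, 7}) = 6
G(49) = mex({0, 1, 3, 4, 5, 7}) = 2
G(50) = mex({0, 1, 2, 3, 4, 5, 6}) = 7
Therefore G(50) = 7.

7


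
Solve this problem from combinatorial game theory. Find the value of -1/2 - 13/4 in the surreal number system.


x = -1/2, y = 13/4
Converting to common denominator: 4
x = -2/4, y = 13/4
x - y = -1/2 - 13/4 = -15/4

-15/4


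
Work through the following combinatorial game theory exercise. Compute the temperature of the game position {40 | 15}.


The game is {40 | 15}, a switch {a | b} with numbers a > b.
Cooling {a | b} by t gives {a - t | b + t}, which stops being hot when a - t = b + t, i.e. at t = (a - b)/2. So the temperature of a switch is (a - b)/2.
Temperature = (Left option - Right option) / 2
= (40 - (15)) / 2
= 25 / 2
= 25/2

25/2


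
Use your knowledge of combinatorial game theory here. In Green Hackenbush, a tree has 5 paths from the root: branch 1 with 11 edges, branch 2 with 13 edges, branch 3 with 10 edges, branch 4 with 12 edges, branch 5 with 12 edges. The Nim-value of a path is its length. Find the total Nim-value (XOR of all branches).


The tree has 5 branches from the ground vertex.
In Green Hackenbush, the Nim-value of a simple path of length k is k.
Branch 1: length 11, Nim-value = 11
Branch 2: length 13, Nim-value = 13
Branch 3: length 10, Nim-value = 10
Branch 4: length 12, Nim-value = 12
Branch 5: length 12, Nim-value = 12
Total Nim-value = XOR of all branch values:
0 XOR 11 = 11
11 XOR 13 = 6
6 XOR 10 = 12
12 XOR 12 = 0
0 XOR 12 = 12
Nim-value of the tree = 12

12


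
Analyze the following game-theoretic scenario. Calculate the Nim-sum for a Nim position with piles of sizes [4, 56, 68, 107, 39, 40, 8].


We need the XOR (exclusive or) of all pile sizes.
After XOR-ing pile 1 (size 4): 0 XOR 4 = 4
After XOR-ing pile 2 (size 56): 4 XOR 56 = 60
After XOR-ing pile 3 (size 68): 60 XOR 68 = 120
After XOR-ing pile 4 (size 107): 120 XOR 107 = 19
After XOR-ing pile 5 (size 39): 19 XOR 39 = 52
After XOR-ing pile 6 (size 40): 52 XOR 40 = 28
After XOR-ing pile 7 (size 8): 28 XOR 8 = 20
The Nim-value of this position is 20.

20


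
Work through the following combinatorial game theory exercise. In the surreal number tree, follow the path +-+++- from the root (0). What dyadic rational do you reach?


Sign expansion: +-+++-
Rule: track bounds (lo, hi), initially (-inf, +inf). On '+', the current value becomes lo and we move to the simplest number in (value, hi): value + 1 if hi = +inf, otherwise the midpoint (value + hi)/2. On '-', the current value becomes hi and we move to value - 1 if lo = -inf, otherwise the midpoint (lo + value)/2.
Start at 0.
Step 1: sign = +, move right. Bounds: (0, +inf). Value = 1
Step 2: sign = -, move left. Bounds: (0, 1). Value = 1/2
Step 3: sign = +, move right. Bounds: (1/2, 1). Value = 3/4
Step 4: sign = +, move right. Bounds: (3/4, 1). Value = 7/8
Step 5: sign = +, move right. Bounds: (7/8, 1). Value = 15/16
Step 6: sign = -, move left. Bounds: (7/8, 15/16). Value = 29/32
The surreal number with sign expansion +-+++- is 29/32.

29/32


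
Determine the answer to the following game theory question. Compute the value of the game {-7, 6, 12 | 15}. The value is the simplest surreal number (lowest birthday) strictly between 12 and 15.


Left options: {-7, 6, 12}, max = 12
Right options: {15}, min = 15
All options are numbers and max(Left) < min(Right), so by the simplicity theorem the value is the simplest (earliest-born) number strictly between 12 and 15.
Integers 13 through 14 all lie strictly between 12 and 15.
Among integers, the simplest (lowest birthday = smallest |n|; 0 is born on day 0, +-n on day n) is 13.
No non-integer in the interval can be simpler: if x is a non-integer in the interval, then floor(x) or ceil(x) also lies in the interval (the interval contains an integer), and both are proper prefixes of x's sign expansion, i.e. born earlier. So the game value is 13.
Game value = 13

13


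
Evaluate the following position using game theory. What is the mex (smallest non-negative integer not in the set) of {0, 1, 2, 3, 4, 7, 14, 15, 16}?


Set = {0, 1, 2, 3, 4, 7, 14, 15, 16}
0 is in the set.
1 is in the set.
2 is in the set.
3 is in the set.
4 is in the set.
5 is NOT in the set. This is the mex.
mex = 5

5


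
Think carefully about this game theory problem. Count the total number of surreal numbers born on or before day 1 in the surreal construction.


Day 0: {|} = 0 is born. Count = 1.
Day n: the number of surreal numbers born by day n is 2^(n+1) - 1.
By day 0: 2^1 - 1 = 1
By day 1: 2^2 - 1 = 3
By day 1: 3 surreal numbers.

3


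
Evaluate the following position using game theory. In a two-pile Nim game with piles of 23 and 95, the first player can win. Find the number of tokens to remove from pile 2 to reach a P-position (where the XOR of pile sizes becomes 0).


Piles: 23 and 95
Current XOR: 23 XOR 95 = 72 (non-zero, so this is an N-position).
To make the XOR zero, we need to find a move that balances the piles.
For pile 2 (size 95): target = 95 XOR 72 = 23
We reduce pile 2 from 95 to 23.
Tokens removed: 95 - 23 = 72
Verification: 23 XOR 23 = 0

72


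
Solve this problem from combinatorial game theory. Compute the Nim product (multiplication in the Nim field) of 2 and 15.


Nim multiplication is bilinear over XOR: (u XOR v) * w = (u*w) XOR (v*w).
So we split each operand into its bit components and XOR the pairwise Nim products.
2 = 2 (as XOR of powers of 2).
15 = 1 + 2 + 4 + 8 (as XOR of powers of 2).
Using the standard Nim-product table on single bits:
  2*2 = 3,   2*4 = 8,   2*8 = 12,
  4*4 = 6,   4*8 = 11,  8*8 = 13,
and  1*x = x (identity), k*l = l*k (commutative).
Pairwise Nim products:
  2 * 1 = 2
  2 * 2 = 3
  2 * 4 = 8
  2 * 8 = 12
XOR them: 2 XOR 3 XOR 8 XOR 12 = 5.
Result: 2 * 15 = 5 (in Nim).

5


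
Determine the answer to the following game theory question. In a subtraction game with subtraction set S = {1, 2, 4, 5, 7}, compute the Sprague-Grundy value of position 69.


The subtraction set is S = {1, 2, 4, 5, 7}.
G(k) = mex{ G(k - s) : s in S, s <= k }. We compute iteratively: G(0) = 0.
G(1) = mex({0}) = 1
G(2) = mex({0, 1}) = 2
G(3) = mex({1, 2}) = 0
G(4) = mex({0, 2}) = 1
G(5) = mex({0, 1}) = 2
G(6) = mex({1, 2}) = 0
G(7) = mex({0, 2}) = 1
G(8) = mex({0, 1}) = 2
G(9) = mex({1, 2}) = 0
Observe that G(3)..G(9) = 0, 1, 2, 0, 1, 2, 0 repeats G(0)..G(6) = 0, 1, 2, 0, 1, 2, 0.
For k >= max(S) = 7, G(k) is determined by the previous 7 values G(k-7)..G(k-1); a window of 7 consecutive values has recurred shifted by 3, so by induction G(k + 3) = G(k) for all k >= 0: the sequence is periodic from the start with period 3.
One period: G(0..2) = 0, 1, 2.
69 mod 3 = 0, so G(69) = G(0) = 0.

0


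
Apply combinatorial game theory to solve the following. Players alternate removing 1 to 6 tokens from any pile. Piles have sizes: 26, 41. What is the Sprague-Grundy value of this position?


Subtraction set: {1, 2, 3, 4, 5, 6}
For this subtraction set, G(n) = n mod 7 (period = max + 1 = 7).
Pile 1 (size 26): G(26) = 26 mod 7 = 5
Pile 2 (size 41): G(41) = 41 mod 7 = 6
Total Grundy value = XOR of all: 5 XOR 6 = 3

3


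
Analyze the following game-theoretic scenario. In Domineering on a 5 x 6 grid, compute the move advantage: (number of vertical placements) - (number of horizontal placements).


Board is 5 x 6 (rows x cols).
Left (vertical) placements: (rows-1) * cols = 4 * 6 = 24
Right (horizontal) placements: rows * (cols-1) = 5 * 5 = 25
Advantage = Left - Right = 24 - 25 = -1

-1


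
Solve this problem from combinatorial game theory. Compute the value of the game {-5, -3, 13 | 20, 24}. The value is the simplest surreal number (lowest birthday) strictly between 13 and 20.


Left options: {-5, -3, 13}, max = 13
Right options: {20, 24}, min = 20
All options are numbers and max(Left) < min(Right), so by the simplicity theorem the value is the simplest (earliest-born) number strictly between 13 and 20.
Integers 14 through 19 all lie strictly between 13 and 20.
Among integers, the simplest (lowest birthday = smallest |n|; 0 is born on day 0, +-n on day n) is 14.
No non-integer in the interval can be simpler: if x is a non-integer in the interval, then floor(x) or ceil(x) also lies in the interval (the interval contains an integer), and both are proper prefixes of x's sign expansion, i.e. born earlier. So the game value is 14.
Game value = 14

14


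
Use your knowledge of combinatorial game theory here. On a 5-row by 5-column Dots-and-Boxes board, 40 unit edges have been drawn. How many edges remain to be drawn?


Grid: 5 x 5 boxes, i.e. 6 rows and 6 columns of dots.
Horizontal edges: (rows + 1) * cols = 6 * 5 = 30
Vertical edges: rows * (cols + 1) = 5 * 6 = 30
Total edges: 30 + 30 = 60
Edges drawn: 40
Remaining: 60 - 40 = 20

20


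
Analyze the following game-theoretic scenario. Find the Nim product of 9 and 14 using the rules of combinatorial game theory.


Nim multiplication is bilinear over XOR: (u XOR v) * w = (u*w) XOR (v*w).
So we split each operand into its bit components and XOR the pairwise Nim products.
9 = 1 + 8 (as XOR of powers of 2).
14 = 2 + 4 + 8 (as XOR of powers of 2).
Using the standard Nim-product table on single bits:
  2*2 = 3,   2*4 = 8,   2*8 = 12,
  4*4 = 6,   4*8 = 11,  8*8 = 13,
and  1*x = x (identity), k*l = l*k (commutative).
Pairwise Nim products:
  1 * 2 = 2
  1 * 4 = 4
  1 * 8 = 8
  8 * 2 = 12
  8 * 4 = 11
  8 * 8 = 13
XOR them: 2 XOR 4 XOR 8 XOR 12 XOR 11 XOR 13 = 4.
Result: 9 * 14 = 4 (in Nim).

4


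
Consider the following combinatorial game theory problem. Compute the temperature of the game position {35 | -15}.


The game is {35 | -15}, a switch {a | b} with numbers a > b.
Cooling {a | b} by t gives {a - t | b + t}, which stops being hot when a - t = b + t, i.e. at t = (a - b)/2. So the temperature of a switch is (a - b)/2.
Temperature = (Left option - Right option) / 2
= (35 - (-15)) / 2
= 50 / 2
= 25

25


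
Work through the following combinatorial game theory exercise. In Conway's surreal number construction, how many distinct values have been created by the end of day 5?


Day 0: {|} = 0 is born. Count = 1.
Day n: the number of surreal numbers born by day n is 2^(n+1) - 1.
By day 0: 2^1 - 1 = 1
By day 1: 2^2 - 1 = 3
By day 2: 2^3 - 1 = 7
By day 3: 2^4 - 1 = 15
By day 4: 2^5 - 1 = 31
By day 5: 2^6 - 1 = 63
By day 5: 63 surreal numbers.

63


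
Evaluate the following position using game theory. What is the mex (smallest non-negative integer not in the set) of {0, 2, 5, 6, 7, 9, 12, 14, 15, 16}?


Set = {0, 2, 5, 6, 7, 9, 12, 14, 15, 16}
0 is in the set.
1 is NOT in the set. This is the mex.
mex = 1

1


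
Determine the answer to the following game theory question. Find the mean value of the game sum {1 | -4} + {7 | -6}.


G1 = {1 | -4}, G2 = {7 | -6}
Each is a switch {a | b} with numbers a > b; its mean value is (a + b)/2, and mean value is additive over game sums: m(G1 + G2) = m(G1) + m(G2).
Mean of G1 = (1 + (-4))/2 = -3/2 = -3/2
Mean of G2 = (7 + (-6))/2 = 1/2 = 1/2
Mean of G1 + G2 = -3/2 + 1/2 = -1

-1


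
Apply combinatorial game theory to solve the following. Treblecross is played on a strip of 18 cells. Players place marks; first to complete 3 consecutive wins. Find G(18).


Treblecross: place X on empty cells; 3-in-a-row wins.
Playing within two cells of an existing X lets the opponent win at once, so sensible play treats the cells i-2..i+2 around each X as dead. The player left with no safe cell loses, so this is a normal-play take-away game on strips of safe cells.
Placing X at cell i (0-indexed) of a strip of k safe cells leaves independent strips of sizes max(0, i-2) and max(0, k-i-3). Hence G(k) = mex{ G(max(0,i-2)) XOR G(max(0,k-i-3)) : 0 <= i < k }, with G(0) = 0.
G(1): splits (0,0):0^0=0 -> mex({0}) = 1
G(2): splits (0,0):0^0=0 -> mex({0}) = 1
G(3): splits (0,0):0^0=0 -> mex({0}) = 1
G(4): splits (0,1):0^1=1 (0,0):0^0=0 -> mex({0, 1}) = 2
G(5): splits (0,2):0^1=1 (0,1):0^1=1 (0,0):0^0=0 -> mex({0, 1}) = 2
G(6) = mex({1}) = 0
G(7) = mex({0, 1, 2}) = 3
G(8) = mex({0, 1, 2}) = 3
G(9) = mex({0, 2}) = 1
G(10) = mex({0, 2, 3}) = 1
G(11) = mex({0, 3}) = 1
G(12) = mex({1, 3}) = 0
G(13) = mex({0, 1, 2, 3}) = 4
G(14) = mex({0, 1, 2}) = 3
G(15) = mex({0, 1, 2}) = 3
G(16) = mex({0, 1, 2, 4}) = 3
G(17) = mex({0, 1, 3, 4}) = 2
G(18) = mex({0, 1, 3, 4}) = 2
Therefore G(18) = 2.

2
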